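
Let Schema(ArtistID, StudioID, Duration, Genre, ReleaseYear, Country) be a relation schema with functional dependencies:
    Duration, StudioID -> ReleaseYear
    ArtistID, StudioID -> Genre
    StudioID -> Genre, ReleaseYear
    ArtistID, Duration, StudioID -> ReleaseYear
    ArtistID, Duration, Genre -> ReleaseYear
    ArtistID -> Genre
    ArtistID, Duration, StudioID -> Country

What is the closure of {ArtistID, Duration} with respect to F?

{ArtistID, Duration, Genre, ReleaseYear}

Start with {ArtistID, Duration}.
ArtistID -> Genre applies; add {Genre} → now {ArtistID, Duration, Genre}.
ArtistID, Duration, Genre -> ReleaseYear applies; add {ReleaseYear} → now {ArtistID, Duration, Genre, ReleaseYear}.
No further FD applies.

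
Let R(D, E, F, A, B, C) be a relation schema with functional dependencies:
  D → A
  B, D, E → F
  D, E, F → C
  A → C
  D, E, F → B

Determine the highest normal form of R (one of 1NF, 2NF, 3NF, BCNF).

Candidate keys: {B, D, E}, {D, E, F}. Prime attributes: {B, D, E, F}.
D → A breaks BCNF: {D}⁺ = {A, C, D}, so {D} is not a superkey.
D → A determines the non-prime attribute {A} from a non-superkey — 3NF is violated.
Since {D} ⊂ {B, D, E} and {D}⁺ ⊇ {A, C} with {A, C} non-prime, there is a partial dependency; 2NF fails.

1NF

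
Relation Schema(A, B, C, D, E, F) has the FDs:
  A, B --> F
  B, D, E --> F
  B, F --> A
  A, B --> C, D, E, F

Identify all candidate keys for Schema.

{A, B}, {B, D, E}, {B, F}

No FD produces {B}, so it must be in every candidate key.
{A, B} is a candidate key since {A, B}⁺ = {A, B, C, D, E, F} covers every attribute.
{B, F} is a candidate key since {B, F}⁺ = {A, B, C, D, E, F} covers every attribute.
{B, D, E} is a candidate key since {B, D, E}⁺ = {A, B, C, D, E, F} covers every attribute.
Any other superkey properly contains one of these, so there are no further candidate keys.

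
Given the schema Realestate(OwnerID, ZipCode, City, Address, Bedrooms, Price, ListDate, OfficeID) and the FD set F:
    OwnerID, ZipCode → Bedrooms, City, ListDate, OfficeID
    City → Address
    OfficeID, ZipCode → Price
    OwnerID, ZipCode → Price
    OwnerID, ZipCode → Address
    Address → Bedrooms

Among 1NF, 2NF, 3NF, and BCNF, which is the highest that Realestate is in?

Candidate key: {OwnerID, ZipCode}. Prime attributes: {OwnerID, ZipCode}.
City → Address breaks BCNF: {City}⁺ = {Address, Bedrooms, City}, so {City} is not a superkey.
City → Address determines the non-prime attribute {Address} from a non-superkey — 3NF is violated.
Checking every proper subset of each key, none determines a non-prime attribute — 2NF is satisfied.

2NF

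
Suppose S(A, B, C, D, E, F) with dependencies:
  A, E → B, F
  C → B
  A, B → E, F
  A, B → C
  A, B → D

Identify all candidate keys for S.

No FD produces {A}, so it must be in every candidate key.
{A, B}⁺ = {A, B, C, D, E, F}, which is every attribute, so {A, B} is a candidate key.
{A, C}⁺ = {A, B, C, D, E, F}, which is every attribute, so {A, C} is a candidate key.
{A, E}⁺ = {A, B, C, D, E, F}, which is every attribute, so {A, E} is a candidate key.
Any other superkey properly contains one of these, so there are no further candidate keys.

{A, B}, {A, C}, {A, E}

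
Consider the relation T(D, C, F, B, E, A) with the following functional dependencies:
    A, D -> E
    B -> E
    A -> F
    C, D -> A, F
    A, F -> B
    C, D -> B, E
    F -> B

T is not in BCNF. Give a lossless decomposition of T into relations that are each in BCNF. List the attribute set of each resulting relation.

{A, C, D}; {A, F}; {B, E}; {B, F}

Candidate key of the original relation: {C, D}.
Within {A, B, C, D, E, F}: {A, D}⁺ ∩ {A, B, C, D, E, F} = {A, B, D, E, F}, not the whole set, so A, D -> B, E, F violates BCNF; decompose into {A, B, D, E, F} and {A, C, D}.
Within {A, B, D, E, F}: {B}⁺ ∩ {A, B, D, E, F} = {B, E}, not the whole set, so B -> E violates BCNF; decompose into {B, E} and {A, B, D, F}.
{B, E}: every determinant is a superkey — BCNF.
Within {A, B, D, F}: {A}⁺ ∩ {A, B, D, F} = {A, B, F}, not the whole set, so A -> B, F violates BCNF; decompose into {A, B, F} and {A, D}.
Within {A, B, F}: {F}⁺ ∩ {A, B, F} = {B, F}, not the whole set, so F -> B violates BCNF; decompose into {B, F} and {A, F}.
{B, F}: every determinant is a superkey — BCNF.
{A, F}: every determinant is a superkey — BCNF.
{A, D}: every determinant is a superkey — BCNF.
{A, C, D}: every determinant is a superkey — BCNF.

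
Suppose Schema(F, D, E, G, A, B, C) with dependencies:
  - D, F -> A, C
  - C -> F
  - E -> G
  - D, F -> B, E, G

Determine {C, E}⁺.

{C, E, F, G}

Start with {C, E}.
C -> F applies; add {F} → now {C, E, F}.
E -> G applies; add {G} → now {C, E, F, G}.
No further FD applies.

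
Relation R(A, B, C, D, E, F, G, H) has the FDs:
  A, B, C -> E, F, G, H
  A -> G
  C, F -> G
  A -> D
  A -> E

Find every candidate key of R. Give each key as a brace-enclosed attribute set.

No FD produces {A, B, C}, so they must be in every candidate key.
{A, B, C}⁺ = {A, B, C, D, E, F, G, H} — all of the relation — so {A, B, C} is a candidate key.
No other minimal set has full closure, so this is the only candidate key.

{A, B, C}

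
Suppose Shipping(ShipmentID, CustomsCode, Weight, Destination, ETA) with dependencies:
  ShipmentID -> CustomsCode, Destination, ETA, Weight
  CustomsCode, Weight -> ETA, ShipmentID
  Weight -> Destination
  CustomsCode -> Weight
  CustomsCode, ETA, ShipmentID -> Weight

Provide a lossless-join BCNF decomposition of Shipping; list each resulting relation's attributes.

{CustomsCode, ETA, ShipmentID, Weight}; {Destination, Weight}

Candidate keys of the original relation: {CustomsCode}, {ShipmentID}.
Within {CustomsCode, Destination, ETA, ShipmentID, Weight}: {Weight}⁺ ∩ {CustomsCode, Destination, ETA, ShipmentID, Weight} = {Destination, Weight}, not the whole set, so Weight -> Destination violates BCNF; decompose into {Destination, Weight} and {CustomsCode, ETA, ShipmentID, Weight}.
{Destination, Weight}: every determinant is a superkey — BCNF.
{CustomsCode, ETA, ShipmentID, Weight}: every determinant is a superkey — BCNF.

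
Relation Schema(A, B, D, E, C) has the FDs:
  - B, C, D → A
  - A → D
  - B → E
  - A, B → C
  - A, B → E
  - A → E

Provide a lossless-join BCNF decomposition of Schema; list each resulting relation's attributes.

{A, B, C}; {A, D, E}

Candidate keys of the original relation: {A, B}, {B, C, D}.
Within {A, B, C, D, E}: {A}⁺ ∩ {A, B, C, D, E} = {A, D, E}, not the whole set, so A → D, E violates BCNF; decompose into {A, D, E} and {A, B, C}.
{A, D, E} is in BCNF.
{A, B, C} is in BCNF.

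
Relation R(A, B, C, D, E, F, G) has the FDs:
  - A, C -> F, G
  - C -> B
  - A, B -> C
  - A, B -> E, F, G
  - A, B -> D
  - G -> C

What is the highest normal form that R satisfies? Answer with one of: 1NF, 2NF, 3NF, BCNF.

Candidate keys: {A, B}, {A, C}, {A, G}. Prime attributes: {A, B, C, G}.
C -> B: {C}⁺ = {B, C}, which is not all of the attributes, so the left side is not a superkey — BCNF is violated.
Since {B} ⊆ prime attributes and every other non-superkey FD also has a prime right side, the schema is in 3NF.

3NF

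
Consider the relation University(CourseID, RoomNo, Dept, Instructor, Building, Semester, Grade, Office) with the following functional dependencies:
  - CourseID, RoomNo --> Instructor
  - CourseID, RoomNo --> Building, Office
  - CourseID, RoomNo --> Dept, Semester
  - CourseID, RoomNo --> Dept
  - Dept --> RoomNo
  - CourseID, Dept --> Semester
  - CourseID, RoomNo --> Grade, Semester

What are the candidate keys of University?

{CourseID, Dept}, {CourseID, RoomNo}

Attributes never on any right-hand side: {CourseID} — every candidate key must contain it.
Closure of {CourseID, Dept} is {Building, CourseID, Dept, Grade, Instructor, Office, RoomNo, Semester}, the whole schema; {CourseID, Dept} is a candidate key.
Closure of {CourseID, RoomNo} is {Building, CourseID, Dept, Grade, Instructor, Office, RoomNo, Semester}, the whole schema; {CourseID, RoomNo} is a candidate key.
These are minimal and exhaustive — every other superkey contains one of them.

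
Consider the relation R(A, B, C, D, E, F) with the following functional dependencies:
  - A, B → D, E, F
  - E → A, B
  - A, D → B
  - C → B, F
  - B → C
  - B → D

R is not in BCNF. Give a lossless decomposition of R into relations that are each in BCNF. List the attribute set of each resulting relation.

Candidate keys of the original relation: {A, B}, {A, C}, {A, D}, {E}.
In {A, B, C, D, E, F}, {C} is not a superkey ({C}⁺ restricted to this set is {B, C, D, F}), so split on C → B, D, F into {B, C, D, F} and {A, C, E}.
{B, C, D, F}: every determinant is a superkey — BCNF.
{A, C, E}: every determinant is a superkey — BCNF.

{A, C, E}; {B, C, D, F}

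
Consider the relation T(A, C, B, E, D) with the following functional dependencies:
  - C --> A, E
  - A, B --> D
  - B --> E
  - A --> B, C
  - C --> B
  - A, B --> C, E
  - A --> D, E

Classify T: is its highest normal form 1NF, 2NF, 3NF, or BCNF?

Candidate keys: {A}, {C}. Prime attributes: {A, C}.
For B --> E we have {B}⁺ = {B, E}; {B} is not a superkey, so BCNF fails.
B --> E has non-prime {E} on the right and a non-superkey on the left, so 3NF fails.
Every candidate key is a single attribute, so no partial dependency is possible; 2NF holds.

2NF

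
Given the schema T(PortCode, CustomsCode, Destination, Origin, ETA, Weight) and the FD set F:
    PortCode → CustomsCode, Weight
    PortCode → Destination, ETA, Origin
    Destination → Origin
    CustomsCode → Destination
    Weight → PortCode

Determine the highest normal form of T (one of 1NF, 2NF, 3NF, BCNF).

2NF

Candidate keys: {PortCode}, {Weight}. Prime attributes: {PortCode, Weight}.
Destination → Origin: {Destination}⁺ = {Destination, Origin}, which is not all of the attributes, so the left side is not a superkey — BCNF is violated.
Because {Origin} is non-prime and the left side of Destination → Origin is not a superkey, the relation is not in 3NF.
Every candidate key is a single attribute, so no partial dependency is possible; 2NF holds.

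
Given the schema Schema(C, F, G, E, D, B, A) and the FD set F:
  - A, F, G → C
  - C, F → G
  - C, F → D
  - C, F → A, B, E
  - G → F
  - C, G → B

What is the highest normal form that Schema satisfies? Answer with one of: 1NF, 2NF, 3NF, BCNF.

Candidate keys: {A, G}, {C, F}, {C, G}. Prime attributes: {A, C, F, G}.
G → F: {G}⁺ = {F, G}, which is not all of the attributes, so the left side is not a superkey — BCNF is violated.
But every attribute on its right side ({F}) is prime, and the same holds for every other non-superkey FD, so 3NF still holds.

3NF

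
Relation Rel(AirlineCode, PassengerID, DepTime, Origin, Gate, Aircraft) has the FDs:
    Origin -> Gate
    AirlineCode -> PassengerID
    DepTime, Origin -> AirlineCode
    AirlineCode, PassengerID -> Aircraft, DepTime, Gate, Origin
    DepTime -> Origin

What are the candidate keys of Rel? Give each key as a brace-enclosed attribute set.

{AirlineCode}⁺ = {Aircraft, AirlineCode, DepTime, Gate, Origin, PassengerID} — all of the relation — so {AirlineCode} is a candidate key.
{DepTime}⁺ = {Aircraft, AirlineCode, DepTime, Gate, Origin, PassengerID} — all of the relation — so {DepTime} is a candidate key.
These are minimal and exhaustive — every other superkey contains one of them.

{AirlineCode}, {DepTime}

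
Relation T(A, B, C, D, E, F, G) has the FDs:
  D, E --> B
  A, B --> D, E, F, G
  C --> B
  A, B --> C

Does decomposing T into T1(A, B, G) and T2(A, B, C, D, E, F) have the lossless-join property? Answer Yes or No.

Yes

Common attributes: {A, B}; their closure is {A, B, C, D, E, F, G}.
Since T1 ⊆ {A, B, C, D, E, F, G}, the intersection is a superkey of T1; the decomposition is lossless.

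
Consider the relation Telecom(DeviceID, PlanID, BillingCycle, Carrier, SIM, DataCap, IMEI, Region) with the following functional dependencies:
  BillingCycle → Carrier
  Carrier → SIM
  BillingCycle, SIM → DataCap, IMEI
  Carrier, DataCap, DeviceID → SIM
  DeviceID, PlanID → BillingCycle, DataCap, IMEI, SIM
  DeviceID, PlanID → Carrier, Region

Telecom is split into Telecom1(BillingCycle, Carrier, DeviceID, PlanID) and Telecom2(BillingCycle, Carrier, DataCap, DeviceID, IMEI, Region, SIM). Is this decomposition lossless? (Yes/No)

Common attributes: {BillingCycle, Carrier, DeviceID}; their closure is {BillingCycle, Carrier, DataCap, DeviceID, IMEI, SIM}.
Telecom1 ⊄ {BillingCycle, Carrier, DataCap, DeviceID, IMEI, SIM} and Telecom2 ⊄ {BillingCycle, Carrier, DataCap, DeviceID, IMEI, SIM}, so the split is lossy.

No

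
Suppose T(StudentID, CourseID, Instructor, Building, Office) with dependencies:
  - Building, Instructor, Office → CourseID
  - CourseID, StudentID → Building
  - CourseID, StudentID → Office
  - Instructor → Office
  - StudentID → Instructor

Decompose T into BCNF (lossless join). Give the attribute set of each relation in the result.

Candidate keys of the original relation: {Building, StudentID}, {CourseID, StudentID}.
In {Building, CourseID, Instructor, Office, StudentID}, {Building, Instructor, Office} is not a superkey ({Building, Instructor, Office}⁺ restricted to this set is {Building, CourseID, Instructor, Office}), so split on Building, Instructor, Office → CourseID into {Building, CourseID, Instructor, Office} and {Building, Instructor, Office, StudentID}.
In {Building, CourseID, Instructor, Office}, {Instructor} is not a superkey ({Instructor}⁺ restricted to this set is {Instructor, Office}), so split on Instructor → Office into {Instructor, Office} and {Building, CourseID, Instructor}.
{Instructor, Office} has no BCNF violation.
{Building, CourseID, Instructor} has no BCNF violation.
In {Building, Instructor, Office, StudentID}, {Instructor} is not a superkey ({Instructor}⁺ restricted to this set is {Instructor, Office}), so split on Instructor → Office into {Instructor, Office} and {Building, Instructor, StudentID}.
{Instructor, Office} has no BCNF violation.
In {Building, Instructor, StudentID}, {StudentID} is not a superkey ({StudentID}⁺ restricted to this set is {Instructor, StudentID}), so split on StudentID → Instructor into {Instructor, StudentID} and {Building, StudentID}.
{Instructor, StudentID} has no BCNF violation.
{Building, StudentID} has no BCNF violation.

{Building, CourseID, Instructor}; {Building, StudentID}; {Instructor, Office}; {Instructor, StudentID}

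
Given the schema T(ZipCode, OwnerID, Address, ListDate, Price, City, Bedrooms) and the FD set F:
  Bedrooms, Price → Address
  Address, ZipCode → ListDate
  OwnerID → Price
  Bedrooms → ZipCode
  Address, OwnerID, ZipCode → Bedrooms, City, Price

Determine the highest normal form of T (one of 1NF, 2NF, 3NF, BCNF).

1NF

Candidate keys: {Address, OwnerID, ZipCode}, {Bedrooms, OwnerID}. Prime attributes: {Address, Bedrooms, OwnerID, ZipCode}.
For Bedrooms, Price → Address we have {Bedrooms, Price}⁺ = {Address, Bedrooms, ListDate, Price, ZipCode}; {Bedrooms, Price} is not a superkey, so BCNF fails.
Address, ZipCode → ListDate determines the non-prime attribute {ListDate} from a non-superkey — 3NF is violated.
{OwnerID} is a proper subset of the key {Bedrooms, OwnerID}, and {OwnerID}⁺ contains the non-prime attribute {Price} — a partial dependency, so 2NF is violated.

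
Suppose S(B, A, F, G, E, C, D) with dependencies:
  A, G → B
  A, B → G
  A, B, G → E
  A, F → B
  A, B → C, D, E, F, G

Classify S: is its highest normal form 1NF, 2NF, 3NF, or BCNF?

BCNF

Candidate keys: {A, B}, {A, F}, {A, G}. Prime attributes: {A, B, F, G}.
Every FD has a superkey on the left, so the relation is in BCNF.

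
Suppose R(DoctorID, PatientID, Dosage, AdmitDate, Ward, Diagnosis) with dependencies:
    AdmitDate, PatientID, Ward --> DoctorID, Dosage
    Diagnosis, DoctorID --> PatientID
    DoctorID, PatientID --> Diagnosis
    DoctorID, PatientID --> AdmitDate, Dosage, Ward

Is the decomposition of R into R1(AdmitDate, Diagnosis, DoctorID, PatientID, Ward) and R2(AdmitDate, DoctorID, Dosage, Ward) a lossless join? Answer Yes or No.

No

Common attributes: {AdmitDate, DoctorID, Ward}; their closure is {AdmitDate, DoctorID, Ward}.
R1 ⊄ {AdmitDate, DoctorID, Ward} and R2 ⊄ {AdmitDate, DoctorID, Ward}, so the split is lossy.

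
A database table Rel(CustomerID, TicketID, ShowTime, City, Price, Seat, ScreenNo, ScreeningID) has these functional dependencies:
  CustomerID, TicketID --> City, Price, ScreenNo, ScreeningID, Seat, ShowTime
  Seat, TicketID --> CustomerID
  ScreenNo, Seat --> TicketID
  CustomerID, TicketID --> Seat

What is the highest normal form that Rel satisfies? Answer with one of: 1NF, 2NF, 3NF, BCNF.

BCNF

Candidate keys: {CustomerID, TicketID}, {ScreenNo, Seat}, {Seat, TicketID}. Prime attributes: {CustomerID, ScreenNo, Seat, TicketID}.
Every FD has a superkey on the left, so the relation is in BCNF.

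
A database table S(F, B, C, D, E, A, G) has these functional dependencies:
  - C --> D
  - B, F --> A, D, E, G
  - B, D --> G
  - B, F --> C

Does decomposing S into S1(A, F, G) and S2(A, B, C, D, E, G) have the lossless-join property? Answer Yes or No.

No

Common attributes: {A, G}; their closure is {A, G}.
S1 ⊄ {A, G} and S2 ⊄ {A, G}, so the split is lossy.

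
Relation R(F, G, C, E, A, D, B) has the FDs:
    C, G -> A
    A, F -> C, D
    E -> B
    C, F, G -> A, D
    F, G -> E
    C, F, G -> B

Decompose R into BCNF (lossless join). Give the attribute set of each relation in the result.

{A, C, G}; {B, E}; {C, D, F, G}; {E, F, G}

Candidate keys of the original relation: {A, F, G}, {C, F, G}.
{A, B, C, D, E, F, G}: {C, G} determines {A, C, G} here but is not a superkey — split on C, G -> A, giving {A, C, G} and {B, C, D, E, F, G}.
{A, C, G}: every determinant is a superkey — BCNF.
{B, C, D, E, F, G}: {E} determines {B, E} here but is not a superkey — split on E -> B, giving {B, E} and {C, D, E, F, G}.
{B, E}: every determinant is a superkey — BCNF.
{C, D, E, F, G}: {F, G} determines {E, F, G} here but is not a superkey — split on F, G -> E, giving {E, F, G} and {C, D, F, G}.
{E, F, G}: every determinant is a superkey — BCNF.
{C, D, F, G}: every determinant is a superkey — BCNF.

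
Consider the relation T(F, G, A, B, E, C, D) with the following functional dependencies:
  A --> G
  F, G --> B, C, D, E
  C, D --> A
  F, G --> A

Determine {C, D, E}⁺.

{A, C, D, E, G}

Start with {C, D, E}.
C, D --> A applies; add {A} → now {A, C, D, E}.
A --> G applies; add {G} → now {A, C, D, E, G}.
No further FD applies.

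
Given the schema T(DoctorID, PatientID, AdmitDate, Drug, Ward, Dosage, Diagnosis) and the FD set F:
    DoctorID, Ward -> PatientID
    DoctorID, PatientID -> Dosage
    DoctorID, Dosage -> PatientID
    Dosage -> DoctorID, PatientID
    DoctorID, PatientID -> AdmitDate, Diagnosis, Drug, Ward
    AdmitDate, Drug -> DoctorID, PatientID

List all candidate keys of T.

{Dosage}⁺ = {AdmitDate, Diagnosis, DoctorID, Dosage, Drug, PatientID, Ward} — all of the relation — so {Dosage} is a candidate key.
{AdmitDate, Drug}⁺ = {AdmitDate, Diagnosis, DoctorID, Dosage, Drug, PatientID, Ward} — all of the relation — so {AdmitDate, Drug} is a candidate key.
{DoctorID, PatientID}⁺ = {AdmitDate, Diagnosis, DoctorID, Dosage, Drug, PatientID, Ward} — all of the relation — so {DoctorID, PatientID} is a candidate key.
{DoctorID, Ward}⁺ = {AdmitDate, Diagnosis, DoctorID, Dosage, Drug, PatientID, Ward} — all of the relation — so {DoctorID, Ward} is a candidate key.
Any other superkey properly contains one of these, so there are no further candidate keys.

{AdmitDate, Drug}, {DoctorID, PatientID}, {DoctorID, Ward}, {Dosage}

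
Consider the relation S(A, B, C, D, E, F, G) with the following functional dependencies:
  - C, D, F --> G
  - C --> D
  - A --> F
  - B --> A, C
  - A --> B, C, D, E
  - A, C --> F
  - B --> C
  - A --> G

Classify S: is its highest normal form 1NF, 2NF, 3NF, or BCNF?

2NF

Candidate keys: {A}, {B}. Prime attributes: {A, B}.
C, D, F --> G: {C, D, F}⁺ = {C, D, F, G}, which is not all of the attributes, so the left side is not a superkey — BCNF is violated.
Because {G} is non-prime and the left side of C, D, F --> G is not a superkey, the relation is not in 3NF.
Every candidate key is a single attribute, so no partial dependency is possible; 2NF holds.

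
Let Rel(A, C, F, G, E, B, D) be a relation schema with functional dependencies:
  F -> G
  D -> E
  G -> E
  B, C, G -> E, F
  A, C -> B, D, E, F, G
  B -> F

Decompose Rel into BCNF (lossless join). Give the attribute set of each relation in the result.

{A, B, C, D}; {B, F}; {E, G}; {F, G}

Candidate key of the original relation: {A, C}.
Within {A, B, C, D, E, F, G}: {F}⁺ ∩ {A, B, C, D, E, F, G} = {E, F, G}, not the whole set, so F -> E, G violates BCNF; decompose into {E, F, G} and {A, B, C, D, F}.
Within {E, F, G}: {G}⁺ ∩ {E, F, G} = {E, G}, not the whole set, so G -> E violates BCNF; decompose into {E, G} and {F, G}.
{E, G} is in BCNF.
{F, G} is in BCNF.
Within {A, B, C, D, F}: {B}⁺ ∩ {A, B, C, D, F} = {B, F}, not the whole set, so B -> F violates BCNF; decompose into {B, F} and {A, B, C, D}.
{B, F} is in BCNF.
{A, B, C, D} is in BCNF.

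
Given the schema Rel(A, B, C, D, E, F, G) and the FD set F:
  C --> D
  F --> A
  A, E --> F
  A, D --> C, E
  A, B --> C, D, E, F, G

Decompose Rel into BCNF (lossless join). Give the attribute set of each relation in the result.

Candidate keys of the original relation: {A, B}, {B, F}.
In {A, B, C, D, E, F, G}, {C} is not a superkey ({C}⁺ restricted to this set is {C, D}), so split on C --> D into {C, D} and {A, B, C, E, F, G}.
{C, D} has no BCNF violation.
In {A, B, C, E, F, G}, {F} is not a superkey ({F}⁺ restricted to this set is {A, F}), so split on F --> A into {A, F} and {B, C, E, F, G}.
{A, F} has no BCNF violation.
In {B, C, E, F, G}, {C, F} is not a superkey ({C, F}⁺ restricted to this set is {C, E, F}), so split on C, F --> E into {C, E, F} and {B, C, F, G}.
{C, E, F} has no BCNF violation.
{B, C, F, G} has no BCNF violation.

{A, F}; {B, C, F, G}; {C, D}; {C, E, F}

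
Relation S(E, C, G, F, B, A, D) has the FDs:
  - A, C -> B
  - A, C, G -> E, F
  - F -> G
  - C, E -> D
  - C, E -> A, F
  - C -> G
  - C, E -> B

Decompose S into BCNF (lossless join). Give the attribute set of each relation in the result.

Candidate keys of the original relation: {A, C}, {C, E}.
In {A, B, C, D, E, F, G}, {F} is not a superkey ({F}⁺ restricted to this set is {F, G}), so split on F -> G into {F, G} and {A, B, C, D, E, F}.
{F, G} has no BCNF violation.
{A, B, C, D, E, F} has no BCNF violation.

{A, B, C, D, E, F}; {F, G}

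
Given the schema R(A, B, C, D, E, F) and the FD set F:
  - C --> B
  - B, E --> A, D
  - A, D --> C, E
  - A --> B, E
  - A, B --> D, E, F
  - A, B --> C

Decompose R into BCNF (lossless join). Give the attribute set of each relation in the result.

{A, C, D, E, F}; {B, C}

Candidate keys of the original relation: {A}, {B, E}, {C, E}.
{A, B, C, D, E, F}: {C} determines {B, C} here but is not a superkey — split on C --> B, giving {B, C} and {A, C, D, E, F}.
{B, C} has no BCNF violation.
{A, C, D, E, F} has no BCNF violation.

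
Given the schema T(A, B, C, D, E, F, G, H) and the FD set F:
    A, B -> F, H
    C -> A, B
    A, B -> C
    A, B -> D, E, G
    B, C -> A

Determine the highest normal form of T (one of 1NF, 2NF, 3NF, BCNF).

Candidate keys: {A, B}, {C}. Prime attributes: {A, B, C}.
Every FD has a superkey on the left, so the relation is in BCNF.

BCNF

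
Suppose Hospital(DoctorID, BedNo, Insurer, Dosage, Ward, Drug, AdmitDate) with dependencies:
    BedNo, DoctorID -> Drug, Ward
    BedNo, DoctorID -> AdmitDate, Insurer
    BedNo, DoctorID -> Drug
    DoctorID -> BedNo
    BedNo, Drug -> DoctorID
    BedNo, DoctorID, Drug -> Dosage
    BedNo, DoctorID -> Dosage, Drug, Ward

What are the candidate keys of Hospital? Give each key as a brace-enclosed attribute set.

Closure of {DoctorID} is {AdmitDate, BedNo, DoctorID, Dosage, Drug, Insurer, Ward}, the whole schema; {DoctorID} is a candidate key.
Closure of {BedNo, Drug} is {AdmitDate, BedNo, DoctorID, Dosage, Drug, Insurer, Ward}, the whole schema; {BedNo, Drug} is a candidate key.
These are minimal and exhaustive — every other superkey contains one of them.

{BedNo, Drug}, {DoctorID}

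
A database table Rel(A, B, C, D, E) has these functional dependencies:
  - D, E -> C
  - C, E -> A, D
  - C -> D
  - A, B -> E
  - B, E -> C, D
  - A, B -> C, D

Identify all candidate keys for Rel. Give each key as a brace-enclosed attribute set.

{A, B}, {B, E}

Attributes never on any right-hand side: {B} — every candidate key must contain it.
Closure of {A, B} is {A, B, C, D, E}, the whole schema; {A, B} is a candidate key.
Closure of {B, E} is {A, B, C, D, E}, the whole schema; {B, E} is a candidate key.
No proper subset of any of these is a key, and no other minimal superkey exists.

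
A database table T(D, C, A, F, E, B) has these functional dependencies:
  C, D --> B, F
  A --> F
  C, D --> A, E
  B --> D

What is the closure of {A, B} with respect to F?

{A, B, D, F}

Start with {A, B}.
A --> F applies; add {F} → now {A, B, F}.
B --> D applies; add {D} → now {A, B, D, F}.
No further FD applies.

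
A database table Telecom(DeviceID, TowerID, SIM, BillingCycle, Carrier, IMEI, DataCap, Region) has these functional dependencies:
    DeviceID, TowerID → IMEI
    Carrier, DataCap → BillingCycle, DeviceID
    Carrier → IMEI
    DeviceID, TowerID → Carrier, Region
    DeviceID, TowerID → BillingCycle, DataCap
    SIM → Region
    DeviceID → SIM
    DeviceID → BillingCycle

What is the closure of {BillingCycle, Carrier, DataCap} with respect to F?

Start with {BillingCycle, Carrier, DataCap}.
Carrier, DataCap → BillingCycle, DeviceID applies; add {DeviceID} → now {BillingCycle, Carrier, DataCap, DeviceID}.
Carrier → IMEI applies; add {IMEI} → now {BillingCycle, Carrier, DataCap, DeviceID, IMEI}.
DeviceID → SIM applies; add {SIM} → now {BillingCycle, Carrier, DataCap, DeviceID, IMEI, SIM}.
SIM → Region applies; add {Region} → now {BillingCycle, Carrier, DataCap, DeviceID, IMEI, Region, SIM}.
No further FD applies.

{BillingCycle, Carrier, DataCap, DeviceID, IMEI, Region, SIM}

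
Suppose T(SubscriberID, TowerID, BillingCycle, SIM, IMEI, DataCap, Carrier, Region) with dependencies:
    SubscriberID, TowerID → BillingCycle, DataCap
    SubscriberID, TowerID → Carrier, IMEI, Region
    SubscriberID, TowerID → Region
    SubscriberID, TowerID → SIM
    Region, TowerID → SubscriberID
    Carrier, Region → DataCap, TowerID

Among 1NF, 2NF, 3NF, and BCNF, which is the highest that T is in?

BCNF

Candidate keys: {Carrier, Region}, {Region, TowerID}, {SubscriberID, TowerID}. Prime attributes: {Carrier, Region, SubscriberID, TowerID}.
Every FD has a superkey on the left, so the relation is in BCNF.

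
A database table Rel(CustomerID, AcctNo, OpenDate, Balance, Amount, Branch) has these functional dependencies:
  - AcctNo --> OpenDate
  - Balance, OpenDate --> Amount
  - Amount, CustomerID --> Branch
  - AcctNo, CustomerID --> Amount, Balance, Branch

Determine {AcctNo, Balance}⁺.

Start with {AcctNo, Balance}.
AcctNo --> OpenDate applies; add {OpenDate} → now {AcctNo, Balance, OpenDate}.
Balance, OpenDate --> Amount applies; add {Amount} → now {AcctNo, Amount, Balance, OpenDate}.
No further FD applies.

{AcctNo, Amount, Balance, OpenDate}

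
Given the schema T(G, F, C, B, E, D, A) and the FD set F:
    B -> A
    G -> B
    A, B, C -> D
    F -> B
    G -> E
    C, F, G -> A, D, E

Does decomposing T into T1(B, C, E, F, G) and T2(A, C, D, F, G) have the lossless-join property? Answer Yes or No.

The shared attributes are {C, F, G} and {C, F, G}⁺ = {A, B, C, D, E, F, G}.
Since T1 ⊆ {A, B, C, D, E, F, G}, the intersection is a superkey of T1; the decomposition is lossless.

Yes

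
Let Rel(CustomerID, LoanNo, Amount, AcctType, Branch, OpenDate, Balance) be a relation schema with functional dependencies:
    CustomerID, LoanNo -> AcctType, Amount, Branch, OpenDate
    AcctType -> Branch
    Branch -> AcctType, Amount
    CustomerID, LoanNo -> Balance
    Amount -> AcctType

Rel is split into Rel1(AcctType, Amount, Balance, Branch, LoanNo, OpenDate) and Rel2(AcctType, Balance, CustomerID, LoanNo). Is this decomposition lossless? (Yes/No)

The shared attributes are {AcctType, Balance, LoanNo} and {AcctType, Balance, LoanNo}⁺ = {AcctType, Amount, Balance, Branch, LoanNo}.
The closure covers neither Rel1 nor Rel2 entirely; the join is not lossless.

No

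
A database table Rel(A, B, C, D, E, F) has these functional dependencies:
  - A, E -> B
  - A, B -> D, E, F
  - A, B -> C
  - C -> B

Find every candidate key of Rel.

{A, B}, {A, C}, {A, E}

Attributes never on any right-hand side: {A} — every candidate key must contain it.
{A, B}⁺ = {A, B, C, D, E, F} — all of the relation — so {A, B} is a candidate key.
{A, C}⁺ = {A, B, C, D, E, F} — all of the relation — so {A, C} is a candidate key.
{A, E}⁺ = {A, B, C, D, E, F} — all of the relation — so {A, E} is a candidate key.
These are minimal and exhaustive — every other superkey contains one of them.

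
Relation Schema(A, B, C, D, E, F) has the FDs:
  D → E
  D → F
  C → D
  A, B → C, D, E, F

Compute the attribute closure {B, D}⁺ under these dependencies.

{B, D, E, F}

Start with {B, D}.
D → E applies; add {E} → now {B, D, E}.
D → F applies; add {F} → now {B, D, E, F}.
No further FD applies.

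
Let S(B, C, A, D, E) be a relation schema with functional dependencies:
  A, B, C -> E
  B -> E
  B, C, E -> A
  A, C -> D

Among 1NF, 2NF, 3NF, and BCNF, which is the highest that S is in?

Candidate key: {B, C}. Prime attributes: {B, C}.
B -> E breaks BCNF: {B}⁺ = {B, E}, so {B} is not a superkey.
B -> E has non-prime {E} on the right and a non-superkey on the left, so 3NF fails.
{B} is a proper subset of the key {B, C}, and {B}⁺ contains the non-prime attribute {E} — a partial dependency, so 2NF is violated.

1NF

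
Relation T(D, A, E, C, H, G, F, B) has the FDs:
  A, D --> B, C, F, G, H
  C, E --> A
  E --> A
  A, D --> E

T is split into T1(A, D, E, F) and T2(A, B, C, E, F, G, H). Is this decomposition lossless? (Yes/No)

T1 ∩ T2 = {A, E, F}; its closure under F is {A, E, F}.
The closure covers neither T1 nor T2 entirely; the join is not lossless.

No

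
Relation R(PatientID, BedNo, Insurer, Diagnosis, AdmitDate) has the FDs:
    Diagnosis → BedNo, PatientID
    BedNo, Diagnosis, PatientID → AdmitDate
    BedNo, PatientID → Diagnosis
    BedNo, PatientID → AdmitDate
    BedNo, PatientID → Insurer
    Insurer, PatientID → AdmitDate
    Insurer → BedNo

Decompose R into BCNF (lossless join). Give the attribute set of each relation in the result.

Candidate keys of the original relation: {BedNo, PatientID}, {Diagnosis}, {Insurer, PatientID}.
Within {AdmitDate, BedNo, Diagnosis, Insurer, PatientID}: {Insurer}⁺ ∩ {AdmitDate, BedNo, Diagnosis, Insurer, PatientID} = {BedNo, Insurer}, not the whole set, so Insurer → BedNo violates BCNF; decompose into {BedNo, Insurer} and {AdmitDate, Diagnosis, Insurer, PatientID}.
{BedNo, Insurer} is in BCNF.
{AdmitDate, Diagnosis, Insurer, PatientID} is in BCNF.

{AdmitDate, Diagnosis, Insurer, PatientID}; {BedNo, Insurer}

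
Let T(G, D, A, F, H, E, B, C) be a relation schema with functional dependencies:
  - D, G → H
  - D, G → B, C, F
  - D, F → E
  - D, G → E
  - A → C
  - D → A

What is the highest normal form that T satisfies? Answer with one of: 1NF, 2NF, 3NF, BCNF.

Candidate key: {D, G}. Prime attributes: {D, G}.
For D, F → E we have {D, F}⁺ = {A, C, D, E, F}; {D, F} is not a superkey, so BCNF fails.
D, F → E has non-prime {E} on the right and a non-superkey on the left, so 3NF fails.
Since {D} ⊂ {D, G} and {D}⁺ ⊇ {A, C} with {A, C} non-prime, there is a partial dependency; 2NF fails.

1NF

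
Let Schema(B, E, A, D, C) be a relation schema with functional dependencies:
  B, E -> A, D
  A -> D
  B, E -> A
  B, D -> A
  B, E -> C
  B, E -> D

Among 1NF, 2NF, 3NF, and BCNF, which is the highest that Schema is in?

Candidate key: {B, E}. Prime attributes: {B, E}.
A -> D: {A}⁺ = {A, D}, which is not all of the attributes, so the left side is not a superkey — BCNF is violated.
A -> D has non-prime {D} on the right and a non-superkey on the left, so 3NF fails.
No proper subset of a key has a non-prime attribute in its closure, so there is no partial dependency; 2NF holds.

2NF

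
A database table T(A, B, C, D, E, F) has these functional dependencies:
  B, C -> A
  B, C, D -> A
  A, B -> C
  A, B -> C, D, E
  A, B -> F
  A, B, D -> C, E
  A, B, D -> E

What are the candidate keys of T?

{A, B}, {B, C}

Attributes never on any right-hand side: {B} — every candidate key must contain it.
{A, B}⁺ = {A, B, C, D, E, F} — all of the relation — so {A, B} is a candidate key.
{B, C}⁺ = {A, B, C, D, E, F} — all of the relation — so {B, C} is a candidate key.
These are minimal and exhaustive — every other superkey contains one of them.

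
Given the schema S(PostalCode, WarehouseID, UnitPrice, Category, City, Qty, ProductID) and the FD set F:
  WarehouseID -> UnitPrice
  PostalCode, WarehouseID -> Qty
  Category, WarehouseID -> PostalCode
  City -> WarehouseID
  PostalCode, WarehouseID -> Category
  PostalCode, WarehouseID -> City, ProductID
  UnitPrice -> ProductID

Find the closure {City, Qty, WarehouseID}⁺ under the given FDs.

{City, ProductID, Qty, UnitPrice, WarehouseID}

Start with {City, Qty, WarehouseID}.
WarehouseID -> UnitPrice applies; add {UnitPrice} → now {City, Qty, UnitPrice, WarehouseID}.
UnitPrice -> ProductID applies; add {ProductID} → now {City, ProductID, Qty, UnitPrice, WarehouseID}.
No further FD applies.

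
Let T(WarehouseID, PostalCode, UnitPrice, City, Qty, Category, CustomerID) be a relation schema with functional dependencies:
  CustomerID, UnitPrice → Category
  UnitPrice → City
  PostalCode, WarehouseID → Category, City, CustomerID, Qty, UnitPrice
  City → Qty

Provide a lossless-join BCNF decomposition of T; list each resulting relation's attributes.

{Category, CustomerID, UnitPrice}; {City, Qty}; {City, UnitPrice}; {CustomerID, PostalCode, UnitPrice, WarehouseID}

Candidate key of the original relation: {PostalCode, WarehouseID}.
Within {Category, City, CustomerID, PostalCode, Qty, UnitPrice, WarehouseID}: {CustomerID, UnitPrice}⁺ ∩ {Category, City, CustomerID, PostalCode, Qty, UnitPrice, WarehouseID} = {Category, City, CustomerID, Qty, UnitPrice}, not the whole set, so CustomerID, UnitPrice → Category, City, Qty violates BCNF; decompose into {Category, City, CustomerID, Qty, UnitPrice} and {CustomerID, PostalCode, UnitPrice, WarehouseID}.
Within {Category, City, CustomerID, Qty, UnitPrice}: {UnitPrice}⁺ ∩ {Category, City, CustomerID, Qty, UnitPrice} = {City, Qty, UnitPrice}, not the whole set, so UnitPrice → City, Qty violates BCNF; decompose into {City, Qty, UnitPrice} and {Category, CustomerID, UnitPrice}.
Within {City, Qty, UnitPrice}: {City}⁺ ∩ {City, Qty, UnitPrice} = {City, Qty}, not the whole set, so City → Qty violates BCNF; decompose into {City, Qty} and {City, UnitPrice}.
{City, Qty} is in BCNF.
{City, UnitPrice} is in BCNF.
{Category, CustomerID, UnitPrice} is in BCNF.
{CustomerID, PostalCode, UnitPrice, WarehouseID} is in BCNF.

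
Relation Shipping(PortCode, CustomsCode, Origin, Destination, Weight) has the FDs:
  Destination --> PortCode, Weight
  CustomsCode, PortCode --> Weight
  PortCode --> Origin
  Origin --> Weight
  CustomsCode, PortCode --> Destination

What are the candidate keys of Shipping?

{CustomsCode, Destination}, {CustomsCode, PortCode}

Attributes never on any right-hand side: {CustomsCode} — every candidate key must contain it.
{CustomsCode, Destination} is a candidate key since {CustomsCode, Destination}⁺ = {CustomsCode, Destination, Origin, PortCode, Weight} covers every attribute.
{CustomsCode, PortCode} is a candidate key since {CustomsCode, PortCode}⁺ = {CustomsCode, Destination, Origin, PortCode, Weight} covers every attribute.
No proper subset of any of these is a key, and no other minimal superkey exists.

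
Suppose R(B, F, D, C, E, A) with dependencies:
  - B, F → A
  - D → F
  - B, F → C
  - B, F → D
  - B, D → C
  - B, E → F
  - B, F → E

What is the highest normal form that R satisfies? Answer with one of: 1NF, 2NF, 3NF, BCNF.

3NF

Candidate keys: {B, D}, {B, E}, {B, F}. Prime attributes: {B, D, E, F}.
D → F breaks BCNF: {D}⁺ = {D, F}, so {D} is not a superkey.
But every attribute on its right side ({F}) is prime, and the same holds for every other non-superkey FD, so 3NF still holds.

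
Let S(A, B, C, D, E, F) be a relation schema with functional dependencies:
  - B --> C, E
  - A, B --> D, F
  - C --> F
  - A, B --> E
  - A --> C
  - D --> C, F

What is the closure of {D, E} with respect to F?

{C, D, E, F}

Start with {D, E}.
D --> C, F applies; add {C, F} → now {C, D, E, F}.
No further FD applies.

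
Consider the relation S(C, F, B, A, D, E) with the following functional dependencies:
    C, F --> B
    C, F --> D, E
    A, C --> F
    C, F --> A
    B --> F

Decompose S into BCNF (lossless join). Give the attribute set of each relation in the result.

Candidate keys of the original relation: {A, C}, {B, C}, {C, F}.
{A, B, C, D, E, F}: {B} determines {B, F} here but is not a superkey — split on B --> F, giving {B, F} and {A, B, C, D, E}.
{B, F} is in BCNF.
{A, B, C, D, E} is in BCNF.

{A, B, C, D, E}; {B, F}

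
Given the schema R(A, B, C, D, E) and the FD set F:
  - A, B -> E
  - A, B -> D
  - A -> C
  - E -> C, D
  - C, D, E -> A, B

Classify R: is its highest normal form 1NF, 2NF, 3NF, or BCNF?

1NF

Candidate keys: {A, B}, {E}. Prime attributes: {A, B, E}.
For A -> C we have {A}⁺ = {A, C}; {A} is not a superkey, so BCNF fails.
A -> C determines the non-prime attribute {C} from a non-superkey — 3NF is violated.
The proper key subset {A} of {A, B} determines non-prime {C}, so the relation is not even in 2NF.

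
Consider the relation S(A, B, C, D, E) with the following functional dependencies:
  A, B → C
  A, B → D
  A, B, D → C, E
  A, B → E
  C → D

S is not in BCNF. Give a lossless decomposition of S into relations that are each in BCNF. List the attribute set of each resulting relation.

{A, B, C, E}; {C, D}

Candidate key of the original relation: {A, B}.
In {A, B, C, D, E}, {C} is not a superkey ({C}⁺ restricted to this set is {C, D}), so split on C → D into {C, D} and {A, B, C, E}.
{C, D} has no BCNF violation.
{A, B, C, E} has no BCNF violation.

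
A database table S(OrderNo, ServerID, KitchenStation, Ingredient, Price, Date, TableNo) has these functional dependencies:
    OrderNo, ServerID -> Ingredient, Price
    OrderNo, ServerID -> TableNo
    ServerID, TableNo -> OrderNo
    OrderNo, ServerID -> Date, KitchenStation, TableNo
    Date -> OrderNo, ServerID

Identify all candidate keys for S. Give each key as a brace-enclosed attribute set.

{Date}, {OrderNo, ServerID}, {ServerID, TableNo}

Closure of {Date} is {Date, Ingredient, KitchenStation, OrderNo, Price, ServerID, TableNo}, the whole schema; {Date} is a candidate key.
Closure of {OrderNo, ServerID} is {Date, Ingredient, KitchenStation, OrderNo, Price, ServerID, TableNo}, the whole schema; {OrderNo, ServerID} is a candidate key.
Closure of {ServerID, TableNo} is {Date, Ingredient, KitchenStation, OrderNo, Price, ServerID, TableNo}, the whole schema; {ServerID, TableNo} is a candidate key.
These are minimal and exhaustive — every other superkey contains one of them.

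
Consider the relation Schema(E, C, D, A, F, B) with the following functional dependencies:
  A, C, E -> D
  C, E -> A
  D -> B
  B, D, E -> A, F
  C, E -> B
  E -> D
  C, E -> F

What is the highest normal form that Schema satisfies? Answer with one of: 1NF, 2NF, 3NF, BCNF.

1NF

Candidate key: {C, E}. Prime attributes: {C, E}.
D -> B: {D}⁺ = {B, D}, which is not all of the attributes, so the left side is not a superkey — BCNF is violated.
D -> B determines the non-prime attribute {B} from a non-superkey — 3NF is violated.
Since {E} ⊂ {C, E} and {E}⁺ ⊇ {A, B, D, F} with {A, B, D, F} non-prime, there is a partial dependency; 2NF fails.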